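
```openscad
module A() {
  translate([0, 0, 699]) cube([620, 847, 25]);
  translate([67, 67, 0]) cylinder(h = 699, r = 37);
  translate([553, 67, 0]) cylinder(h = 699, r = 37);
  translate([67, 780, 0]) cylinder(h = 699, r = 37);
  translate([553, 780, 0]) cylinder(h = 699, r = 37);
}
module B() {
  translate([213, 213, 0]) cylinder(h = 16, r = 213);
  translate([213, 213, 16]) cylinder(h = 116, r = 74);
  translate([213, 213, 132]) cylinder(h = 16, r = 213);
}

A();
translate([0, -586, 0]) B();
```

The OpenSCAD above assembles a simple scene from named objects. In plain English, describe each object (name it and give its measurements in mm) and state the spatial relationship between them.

A is a table with a 620×847 mm rectangular top, 25 mm thick, top surface at z = 724 mm, supported by four round legs of 74 mm diameter, each leg's bounding box inset 30 mm from the nearest pair of top edges, running from the floor.

B is a spool: two coaxial disc flanges of radius 213 mm and thickness 16 mm, joined by a core cylinder of radius 74 mm and height 116 mm. The lower flange rests on z = 0 and the three cylinders share a vertical axis.

The spool is on the floor beside the table on its −y side.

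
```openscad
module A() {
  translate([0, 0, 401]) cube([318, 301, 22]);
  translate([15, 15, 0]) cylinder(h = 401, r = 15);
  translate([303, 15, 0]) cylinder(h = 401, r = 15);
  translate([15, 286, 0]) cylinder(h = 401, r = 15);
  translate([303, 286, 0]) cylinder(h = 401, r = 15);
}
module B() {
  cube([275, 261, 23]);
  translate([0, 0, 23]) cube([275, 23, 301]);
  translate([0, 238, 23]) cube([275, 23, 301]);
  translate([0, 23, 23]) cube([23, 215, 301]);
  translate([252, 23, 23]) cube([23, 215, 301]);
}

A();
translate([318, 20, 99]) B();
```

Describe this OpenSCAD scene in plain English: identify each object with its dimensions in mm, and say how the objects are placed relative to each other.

A is a simple wooden stool: a rectangular seat 318 mm (x) by 301 mm (y), 22 mm thick, top face at z = 423 mm, on four round legs, each 30 mm in diameter. The legs rest on z = 0, each leg's axis is inset half a diameter from the nearest pair of seat edges (so the leg's bounding box is flush with the corner).

B is an open storage box with external size 275×261×324 mm and wall thickness 23 mm (the base is also 23 mm thick). The base covers the whole footprint; the four walls stand on the base, with the y-facing walls full-width and the x-facing walls fitting between their inner faces.

The open box is beside the stool with their tops flush at z = 423.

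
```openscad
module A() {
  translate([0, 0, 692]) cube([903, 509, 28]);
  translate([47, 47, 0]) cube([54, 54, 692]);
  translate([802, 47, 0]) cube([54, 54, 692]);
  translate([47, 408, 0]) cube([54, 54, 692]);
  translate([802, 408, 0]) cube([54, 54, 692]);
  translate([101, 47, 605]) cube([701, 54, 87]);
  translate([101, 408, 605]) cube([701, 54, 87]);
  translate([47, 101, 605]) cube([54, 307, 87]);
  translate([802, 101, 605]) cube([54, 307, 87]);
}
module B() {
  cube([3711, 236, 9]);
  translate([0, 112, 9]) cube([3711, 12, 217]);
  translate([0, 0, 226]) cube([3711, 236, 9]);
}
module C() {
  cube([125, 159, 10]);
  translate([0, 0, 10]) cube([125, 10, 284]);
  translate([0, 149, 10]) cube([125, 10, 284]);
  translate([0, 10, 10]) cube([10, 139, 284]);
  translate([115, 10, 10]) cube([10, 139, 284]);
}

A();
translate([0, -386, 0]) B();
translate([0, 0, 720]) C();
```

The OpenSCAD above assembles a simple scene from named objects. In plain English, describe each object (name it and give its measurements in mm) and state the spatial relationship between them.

A is a table with a 903×509 mm rectangular top, 28 mm thick, top surface at z = 720 mm, supported by four 54×54 mm square legs, each inset 47 mm from the nearest pair of top edges, running from the floor. Four apron rails, 54 mm thick and 87 mm tall, run between adjacent legs with their top edges flush with the underside of the top and their outer faces flush with the legs' outer faces.

B is an I-beam lying along x, 3711 mm long. Overall section height 235 mm. Two flanges 236 mm wide (y) and 9 mm thick, one on the floor and one at the top; a web 12 mm thick runs between them, centred on the flange width.

C is an open storage box with external size 125×159×294 mm and wall thickness 10 mm (the base is also 10 mm thick). The base covers the whole footprint; the four walls stand on the base, with the y-facing walls full-width and the x-facing walls fitting between their inner faces.

The I-beam is on the floor beside the table on its −y side. The open box is on top of the table.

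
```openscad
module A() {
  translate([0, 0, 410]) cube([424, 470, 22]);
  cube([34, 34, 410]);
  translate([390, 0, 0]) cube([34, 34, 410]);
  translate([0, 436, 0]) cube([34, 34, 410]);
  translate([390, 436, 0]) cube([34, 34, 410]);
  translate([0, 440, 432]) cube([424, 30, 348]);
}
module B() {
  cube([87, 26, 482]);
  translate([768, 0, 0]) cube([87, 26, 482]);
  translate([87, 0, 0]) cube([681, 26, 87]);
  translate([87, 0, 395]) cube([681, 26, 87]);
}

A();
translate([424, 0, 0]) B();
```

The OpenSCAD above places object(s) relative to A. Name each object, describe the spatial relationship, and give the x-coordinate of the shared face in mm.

A is a chair. B is a picture frame. The picture frame is against the chair's +x side, with their −y faces flush. The x-coordinate of the shared face is 424 mm.

The chair's +x face and the picture frame's −x face are both at x = 424 mm.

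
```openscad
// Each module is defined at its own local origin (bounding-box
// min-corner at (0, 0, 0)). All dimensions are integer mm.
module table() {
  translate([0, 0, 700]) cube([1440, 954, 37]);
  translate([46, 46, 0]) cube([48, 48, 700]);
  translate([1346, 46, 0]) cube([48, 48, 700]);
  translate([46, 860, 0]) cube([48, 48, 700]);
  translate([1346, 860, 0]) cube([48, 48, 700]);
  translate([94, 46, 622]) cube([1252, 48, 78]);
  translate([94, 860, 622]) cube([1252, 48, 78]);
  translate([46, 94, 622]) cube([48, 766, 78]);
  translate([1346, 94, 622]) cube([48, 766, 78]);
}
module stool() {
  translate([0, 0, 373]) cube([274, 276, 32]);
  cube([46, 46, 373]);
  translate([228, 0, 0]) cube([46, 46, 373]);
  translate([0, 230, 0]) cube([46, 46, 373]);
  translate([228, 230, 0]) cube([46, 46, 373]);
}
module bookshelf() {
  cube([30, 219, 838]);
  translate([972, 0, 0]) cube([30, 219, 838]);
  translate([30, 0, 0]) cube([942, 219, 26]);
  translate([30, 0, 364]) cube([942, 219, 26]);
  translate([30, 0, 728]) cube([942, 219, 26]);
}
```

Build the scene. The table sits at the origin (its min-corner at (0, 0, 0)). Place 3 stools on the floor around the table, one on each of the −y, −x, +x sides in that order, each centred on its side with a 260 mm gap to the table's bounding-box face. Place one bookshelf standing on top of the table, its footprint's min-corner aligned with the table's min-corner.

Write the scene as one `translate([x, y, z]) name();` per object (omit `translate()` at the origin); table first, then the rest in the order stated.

table();
translate([583, -536, 0]) stool();
translate([-534, 339, 0]) stool();
translate([1700, 339, 0]) stool();
translate([0, 0, 737]) bookshelf();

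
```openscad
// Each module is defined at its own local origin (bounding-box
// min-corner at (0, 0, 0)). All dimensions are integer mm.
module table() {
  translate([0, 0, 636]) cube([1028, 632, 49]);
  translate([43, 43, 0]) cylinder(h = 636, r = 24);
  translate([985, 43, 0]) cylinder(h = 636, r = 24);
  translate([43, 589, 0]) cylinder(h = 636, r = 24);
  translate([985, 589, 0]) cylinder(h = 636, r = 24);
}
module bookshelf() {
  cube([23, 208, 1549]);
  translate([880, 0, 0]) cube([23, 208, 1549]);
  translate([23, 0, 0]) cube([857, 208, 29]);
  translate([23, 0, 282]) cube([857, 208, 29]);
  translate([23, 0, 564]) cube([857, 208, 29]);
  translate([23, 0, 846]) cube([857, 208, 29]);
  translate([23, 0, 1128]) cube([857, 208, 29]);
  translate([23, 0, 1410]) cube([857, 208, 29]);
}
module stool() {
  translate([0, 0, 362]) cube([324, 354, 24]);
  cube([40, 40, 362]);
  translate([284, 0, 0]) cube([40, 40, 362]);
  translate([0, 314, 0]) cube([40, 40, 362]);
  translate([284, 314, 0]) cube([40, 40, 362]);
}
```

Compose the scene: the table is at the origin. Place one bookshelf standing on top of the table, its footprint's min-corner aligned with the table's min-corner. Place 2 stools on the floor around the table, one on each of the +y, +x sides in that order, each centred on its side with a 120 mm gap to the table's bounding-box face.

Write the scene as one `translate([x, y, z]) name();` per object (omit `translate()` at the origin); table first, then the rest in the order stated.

table();
translate([0, 0, 685]) bookshelf();
translate([352, 752, 0]) stool();
translate([1148, 139, 0]) stool();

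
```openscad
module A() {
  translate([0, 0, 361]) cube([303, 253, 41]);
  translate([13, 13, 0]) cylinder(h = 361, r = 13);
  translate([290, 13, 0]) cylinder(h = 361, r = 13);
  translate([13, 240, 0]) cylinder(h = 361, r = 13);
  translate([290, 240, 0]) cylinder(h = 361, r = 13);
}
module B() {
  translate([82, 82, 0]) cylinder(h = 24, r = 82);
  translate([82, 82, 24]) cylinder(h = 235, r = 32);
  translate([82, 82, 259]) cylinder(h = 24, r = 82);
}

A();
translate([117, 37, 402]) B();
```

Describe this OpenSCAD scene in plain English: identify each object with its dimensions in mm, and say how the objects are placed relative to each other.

A is a four-legged stool. The seat is a 303×253×41 mm slab whose top surface is at z = 402 mm; four round legs, each 26 mm in diameter, run from the floor (z = 0) to the underside of the seat, each leg's axis is inset half a diameter from the nearest pair of seat edges (so the leg's bounding box is flush with the corner).

B is a spool: two coaxial disc flanges of radius 82 mm and thickness 24 mm, joined by a core cylinder of radius 32 mm and height 235 mm. The lower flange rests on z = 0 and the three cylinders share a vertical axis.

The spool is on top of the stool.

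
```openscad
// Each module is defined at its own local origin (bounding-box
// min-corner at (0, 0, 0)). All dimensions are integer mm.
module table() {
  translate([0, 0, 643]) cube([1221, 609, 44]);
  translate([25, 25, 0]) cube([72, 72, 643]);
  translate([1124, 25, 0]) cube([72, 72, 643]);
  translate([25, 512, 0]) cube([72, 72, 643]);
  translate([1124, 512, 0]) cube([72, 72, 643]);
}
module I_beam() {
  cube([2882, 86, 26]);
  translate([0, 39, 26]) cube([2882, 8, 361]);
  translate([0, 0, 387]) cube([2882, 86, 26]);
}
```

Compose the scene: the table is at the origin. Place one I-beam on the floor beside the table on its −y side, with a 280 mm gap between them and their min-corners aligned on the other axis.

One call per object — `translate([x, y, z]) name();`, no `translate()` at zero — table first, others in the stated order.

table();
translate([0, -366, 0]) I_beam();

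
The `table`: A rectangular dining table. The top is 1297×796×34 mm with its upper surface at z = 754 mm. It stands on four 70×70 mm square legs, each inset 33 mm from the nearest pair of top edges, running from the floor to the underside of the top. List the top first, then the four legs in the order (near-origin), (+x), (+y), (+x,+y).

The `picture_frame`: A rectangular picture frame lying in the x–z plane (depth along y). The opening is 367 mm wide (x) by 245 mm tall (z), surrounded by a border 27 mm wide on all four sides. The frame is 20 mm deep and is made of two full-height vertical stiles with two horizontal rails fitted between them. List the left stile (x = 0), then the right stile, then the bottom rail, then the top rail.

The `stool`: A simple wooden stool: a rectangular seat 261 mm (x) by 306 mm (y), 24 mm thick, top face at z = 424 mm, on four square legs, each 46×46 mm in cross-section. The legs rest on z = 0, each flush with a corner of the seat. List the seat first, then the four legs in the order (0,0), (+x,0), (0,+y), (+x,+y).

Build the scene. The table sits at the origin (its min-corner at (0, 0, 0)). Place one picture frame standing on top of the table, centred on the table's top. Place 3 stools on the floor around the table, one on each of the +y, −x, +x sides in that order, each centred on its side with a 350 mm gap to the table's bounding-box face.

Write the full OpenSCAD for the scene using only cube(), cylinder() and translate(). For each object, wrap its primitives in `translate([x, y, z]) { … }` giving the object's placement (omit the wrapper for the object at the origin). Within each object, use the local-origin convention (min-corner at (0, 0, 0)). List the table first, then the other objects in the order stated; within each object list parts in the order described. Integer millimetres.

translate([0, 0, 720]) cube([1297, 796, 34]);
translate([33, 33, 0]) cube([70, 70, 720]);
translate([1194, 33, 0]) cube([70, 70, 720]);
translate([33, 693, 0]) cube([70, 70, 720]);
translate([1194, 693, 0]) cube([70, 70, 720]);
translate([438, 388, 754]) {
  cube([27, 20, 299]);
  translate([394, 0, 0]) cube([27, 20, 299]);
  translate([27, 0, 0]) cube([367, 20, 27]);
  translate([27, 0, 272]) cube([367, 20, 27]);
}
translate([518, 1146, 0]) {
  translate([0, 0, 400]) cube([261, 306, 24]);
  cube([46, 46, 400]);
  translate([215, 0, 0]) cube([46, 46, 400]);
  translate([0, 260, 0]) cube([46, 46, 400]);
  translate([215, 260, 0]) cube([46, 46, 400]);
}
translate([-611, 245, 0]) {
  translate([0, 0, 400]) cube([261, 306, 24]);
  cube([46, 46, 400]);
  translate([215, 0, 0]) cube([46, 46, 400]);
  translate([0, 260, 0]) cube([46, 46, 400]);
  translate([215, 260, 0]) cube([46, 46, 400]);
}
translate([1647, 245, 0]) {
  translate([0, 0, 400]) cube([261, 306, 24]);
  cube([46, 46, 400]);
  translate([215, 0, 0]) cube([46, 46, 400]);
  translate([0, 260, 0]) cube([46, 46, 400]);
  translate([215, 260, 0]) cube([46, 46, 400]);
}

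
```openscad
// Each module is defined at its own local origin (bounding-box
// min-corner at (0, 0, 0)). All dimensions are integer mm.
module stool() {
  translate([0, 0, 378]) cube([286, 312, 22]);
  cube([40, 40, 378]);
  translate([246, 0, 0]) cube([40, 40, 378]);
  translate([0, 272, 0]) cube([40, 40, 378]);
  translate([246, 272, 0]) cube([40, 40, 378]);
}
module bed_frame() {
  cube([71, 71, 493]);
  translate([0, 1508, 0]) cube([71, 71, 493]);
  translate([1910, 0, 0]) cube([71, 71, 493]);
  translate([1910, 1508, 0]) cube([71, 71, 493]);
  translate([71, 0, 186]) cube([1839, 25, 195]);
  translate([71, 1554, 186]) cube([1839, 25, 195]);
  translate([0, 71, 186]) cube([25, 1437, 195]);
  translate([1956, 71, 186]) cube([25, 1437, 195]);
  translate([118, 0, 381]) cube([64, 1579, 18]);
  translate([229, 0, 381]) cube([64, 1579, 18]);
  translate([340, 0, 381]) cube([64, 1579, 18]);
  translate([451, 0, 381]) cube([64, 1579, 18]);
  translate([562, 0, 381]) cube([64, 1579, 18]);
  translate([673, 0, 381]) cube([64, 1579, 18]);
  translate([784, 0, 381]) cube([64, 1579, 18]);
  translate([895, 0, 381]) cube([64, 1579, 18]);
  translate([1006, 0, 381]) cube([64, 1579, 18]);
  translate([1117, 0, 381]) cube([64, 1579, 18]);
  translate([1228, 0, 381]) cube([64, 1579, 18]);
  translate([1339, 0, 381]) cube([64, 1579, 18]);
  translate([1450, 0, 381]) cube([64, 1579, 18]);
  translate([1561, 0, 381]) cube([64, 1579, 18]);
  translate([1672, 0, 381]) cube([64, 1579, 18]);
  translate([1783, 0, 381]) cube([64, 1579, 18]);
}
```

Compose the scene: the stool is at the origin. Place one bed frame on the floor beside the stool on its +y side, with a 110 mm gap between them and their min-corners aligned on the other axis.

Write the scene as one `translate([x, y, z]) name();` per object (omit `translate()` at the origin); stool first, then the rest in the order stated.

stool();
translate([0, 422, 0]) bed_frame();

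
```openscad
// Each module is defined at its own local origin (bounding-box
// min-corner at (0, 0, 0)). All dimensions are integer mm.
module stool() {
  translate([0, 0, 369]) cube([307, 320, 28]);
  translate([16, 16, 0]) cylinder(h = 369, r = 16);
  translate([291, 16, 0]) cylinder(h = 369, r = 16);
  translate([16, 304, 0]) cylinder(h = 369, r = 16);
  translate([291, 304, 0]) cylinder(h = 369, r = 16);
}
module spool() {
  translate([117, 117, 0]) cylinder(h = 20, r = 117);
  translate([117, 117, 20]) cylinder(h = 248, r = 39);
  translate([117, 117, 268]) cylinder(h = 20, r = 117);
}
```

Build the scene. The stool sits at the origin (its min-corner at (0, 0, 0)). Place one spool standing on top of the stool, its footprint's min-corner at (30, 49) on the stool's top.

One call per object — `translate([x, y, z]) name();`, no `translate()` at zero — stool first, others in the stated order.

stool();
translate([30, 49, 397]) spool();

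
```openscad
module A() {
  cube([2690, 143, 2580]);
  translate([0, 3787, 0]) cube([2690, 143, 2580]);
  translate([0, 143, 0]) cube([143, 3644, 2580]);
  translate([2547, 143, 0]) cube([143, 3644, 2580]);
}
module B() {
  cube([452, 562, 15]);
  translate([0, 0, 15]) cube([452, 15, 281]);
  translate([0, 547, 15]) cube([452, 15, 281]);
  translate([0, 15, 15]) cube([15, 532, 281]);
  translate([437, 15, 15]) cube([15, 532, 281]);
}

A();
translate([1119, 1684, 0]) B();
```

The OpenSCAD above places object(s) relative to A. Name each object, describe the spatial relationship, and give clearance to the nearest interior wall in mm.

Clearances: x = 976, y = 1541; minimum 976 mm.

A is a house frame. B is an open box. The open box sits inside the house frame, centred. The clearance to the nearest interior wall is 976 mm.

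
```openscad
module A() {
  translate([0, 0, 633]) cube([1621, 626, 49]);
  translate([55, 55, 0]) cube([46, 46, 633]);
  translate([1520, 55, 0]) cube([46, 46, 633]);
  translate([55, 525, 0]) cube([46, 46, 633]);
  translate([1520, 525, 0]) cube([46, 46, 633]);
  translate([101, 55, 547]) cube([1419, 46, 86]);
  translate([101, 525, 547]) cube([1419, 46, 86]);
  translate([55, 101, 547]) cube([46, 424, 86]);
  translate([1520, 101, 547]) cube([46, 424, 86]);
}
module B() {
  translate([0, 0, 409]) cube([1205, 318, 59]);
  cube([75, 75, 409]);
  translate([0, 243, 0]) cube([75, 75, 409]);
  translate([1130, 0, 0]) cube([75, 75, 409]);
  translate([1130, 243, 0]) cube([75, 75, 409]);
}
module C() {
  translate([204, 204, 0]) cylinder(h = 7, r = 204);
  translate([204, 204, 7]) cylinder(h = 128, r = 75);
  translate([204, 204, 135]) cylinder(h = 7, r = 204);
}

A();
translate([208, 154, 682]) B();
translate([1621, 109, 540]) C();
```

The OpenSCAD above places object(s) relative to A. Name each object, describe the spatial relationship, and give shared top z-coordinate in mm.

A is a table. B is a bench. C is a spool. The bench is on top of the table, centred. The spool is beside the table with their tops flush at z = 682. The shared top z-coordinate is 682 mm.

Both tops at z = 682 mm.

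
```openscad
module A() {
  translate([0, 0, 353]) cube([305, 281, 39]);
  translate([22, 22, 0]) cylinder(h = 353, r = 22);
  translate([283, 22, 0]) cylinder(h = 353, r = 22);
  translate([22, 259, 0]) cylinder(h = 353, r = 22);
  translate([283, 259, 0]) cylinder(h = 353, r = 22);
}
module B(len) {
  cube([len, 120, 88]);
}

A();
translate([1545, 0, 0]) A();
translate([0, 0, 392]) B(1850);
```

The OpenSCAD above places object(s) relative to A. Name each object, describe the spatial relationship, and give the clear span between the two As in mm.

Second stool starts at x = 1545; first ends at x = 305; clear span = 1545 − 305 = 1240 mm.

A is a stool. B is a beam. A beam spans the tops of two stools. The clear span between the two stools is 1240 mm.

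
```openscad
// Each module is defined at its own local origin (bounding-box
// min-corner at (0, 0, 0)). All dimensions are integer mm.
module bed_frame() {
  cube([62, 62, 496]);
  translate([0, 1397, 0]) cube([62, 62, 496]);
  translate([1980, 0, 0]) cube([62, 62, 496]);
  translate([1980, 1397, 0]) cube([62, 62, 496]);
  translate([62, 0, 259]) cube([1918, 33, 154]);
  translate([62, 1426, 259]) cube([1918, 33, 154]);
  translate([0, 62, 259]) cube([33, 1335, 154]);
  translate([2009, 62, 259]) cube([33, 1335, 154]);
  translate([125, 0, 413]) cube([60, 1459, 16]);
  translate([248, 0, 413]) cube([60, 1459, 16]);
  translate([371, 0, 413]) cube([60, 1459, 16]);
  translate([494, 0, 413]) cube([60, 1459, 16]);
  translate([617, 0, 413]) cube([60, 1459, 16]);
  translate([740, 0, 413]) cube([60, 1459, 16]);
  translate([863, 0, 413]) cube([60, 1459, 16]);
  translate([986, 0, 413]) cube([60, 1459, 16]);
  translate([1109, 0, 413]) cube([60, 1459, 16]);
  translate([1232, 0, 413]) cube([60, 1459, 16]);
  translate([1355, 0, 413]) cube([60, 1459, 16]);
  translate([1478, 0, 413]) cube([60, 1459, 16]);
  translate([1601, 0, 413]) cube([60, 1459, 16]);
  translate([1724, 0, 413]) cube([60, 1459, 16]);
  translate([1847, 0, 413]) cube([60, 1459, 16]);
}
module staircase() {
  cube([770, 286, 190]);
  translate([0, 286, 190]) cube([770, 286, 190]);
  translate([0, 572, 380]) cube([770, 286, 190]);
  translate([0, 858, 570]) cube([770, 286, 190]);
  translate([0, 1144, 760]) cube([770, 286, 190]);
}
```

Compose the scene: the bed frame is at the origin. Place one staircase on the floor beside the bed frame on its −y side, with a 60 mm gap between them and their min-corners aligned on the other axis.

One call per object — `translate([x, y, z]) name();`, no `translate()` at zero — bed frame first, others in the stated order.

bed_frame();
translate([0, -1490, 0]) staircase();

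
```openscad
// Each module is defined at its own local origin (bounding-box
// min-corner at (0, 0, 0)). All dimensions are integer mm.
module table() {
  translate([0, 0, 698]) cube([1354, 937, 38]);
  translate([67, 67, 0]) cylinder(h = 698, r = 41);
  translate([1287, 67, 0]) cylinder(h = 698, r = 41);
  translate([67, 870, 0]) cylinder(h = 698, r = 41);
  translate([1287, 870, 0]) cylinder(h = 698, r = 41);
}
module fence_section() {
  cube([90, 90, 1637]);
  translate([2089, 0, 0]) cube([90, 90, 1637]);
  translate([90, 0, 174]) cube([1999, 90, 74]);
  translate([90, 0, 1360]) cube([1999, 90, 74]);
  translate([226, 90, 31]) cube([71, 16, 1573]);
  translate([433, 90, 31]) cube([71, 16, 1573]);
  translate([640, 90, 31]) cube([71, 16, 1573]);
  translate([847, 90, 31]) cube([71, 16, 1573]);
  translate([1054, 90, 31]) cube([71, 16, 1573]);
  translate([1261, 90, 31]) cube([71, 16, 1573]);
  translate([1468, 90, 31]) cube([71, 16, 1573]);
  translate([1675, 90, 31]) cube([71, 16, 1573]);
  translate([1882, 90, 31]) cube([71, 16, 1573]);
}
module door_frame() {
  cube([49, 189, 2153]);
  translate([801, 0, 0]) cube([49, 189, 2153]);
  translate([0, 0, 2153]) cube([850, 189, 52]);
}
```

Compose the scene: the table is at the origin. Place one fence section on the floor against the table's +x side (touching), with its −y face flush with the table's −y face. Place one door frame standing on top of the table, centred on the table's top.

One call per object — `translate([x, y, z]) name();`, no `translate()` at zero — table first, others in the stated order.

table();
translate([1354, 0, 0]) fence_section();
translate([252, 374, 736]) door_frame();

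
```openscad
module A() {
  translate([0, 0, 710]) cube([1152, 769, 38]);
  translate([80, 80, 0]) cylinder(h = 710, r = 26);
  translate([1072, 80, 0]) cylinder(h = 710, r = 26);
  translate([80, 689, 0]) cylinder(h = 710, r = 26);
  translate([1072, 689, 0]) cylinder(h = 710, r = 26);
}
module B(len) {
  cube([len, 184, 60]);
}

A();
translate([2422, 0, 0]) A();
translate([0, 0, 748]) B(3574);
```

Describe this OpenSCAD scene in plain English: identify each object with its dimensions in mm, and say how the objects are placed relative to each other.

A is a rectangular dining table. The top is 1152×769×38 mm with its upper surface at z = 748 mm. It stands on four round legs of 52 mm diameter, each leg's bounding box inset 54 mm from the nearest pair of top edges, running from the floor to the underside of the top.

B is a rectangular beam 3574 mm long (x), 184 mm deep (y), 60 mm thick (z).

The beam spans the tops of two tables placed 1270 mm apart, resting at z = 748 mm.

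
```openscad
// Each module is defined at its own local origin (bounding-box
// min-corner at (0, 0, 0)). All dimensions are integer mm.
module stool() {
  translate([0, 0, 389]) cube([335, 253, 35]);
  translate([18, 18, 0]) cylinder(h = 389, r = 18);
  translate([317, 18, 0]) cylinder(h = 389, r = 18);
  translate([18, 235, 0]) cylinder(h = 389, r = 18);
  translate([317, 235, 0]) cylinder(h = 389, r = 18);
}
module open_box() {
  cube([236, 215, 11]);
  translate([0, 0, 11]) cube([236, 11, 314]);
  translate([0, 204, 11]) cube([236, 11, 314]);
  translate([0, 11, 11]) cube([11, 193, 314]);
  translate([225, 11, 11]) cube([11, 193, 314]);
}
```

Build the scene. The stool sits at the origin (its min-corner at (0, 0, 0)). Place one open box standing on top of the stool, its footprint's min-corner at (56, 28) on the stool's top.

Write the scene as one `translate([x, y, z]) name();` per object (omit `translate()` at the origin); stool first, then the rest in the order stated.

stool();
translate([56, 28, 424]) open_box();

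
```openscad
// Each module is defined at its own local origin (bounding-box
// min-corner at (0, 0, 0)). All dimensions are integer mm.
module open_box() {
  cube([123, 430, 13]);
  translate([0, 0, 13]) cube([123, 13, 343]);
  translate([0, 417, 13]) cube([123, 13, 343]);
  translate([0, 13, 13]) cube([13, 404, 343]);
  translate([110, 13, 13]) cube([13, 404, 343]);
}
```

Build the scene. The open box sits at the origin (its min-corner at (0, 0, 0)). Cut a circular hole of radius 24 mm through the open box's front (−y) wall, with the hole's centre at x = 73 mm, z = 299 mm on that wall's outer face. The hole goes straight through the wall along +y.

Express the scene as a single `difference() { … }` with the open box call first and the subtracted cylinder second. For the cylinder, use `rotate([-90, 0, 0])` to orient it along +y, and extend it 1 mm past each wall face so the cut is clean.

difference() {
  open_box();
  translate([73, -1, 299]) rotate([-90, 0, 0]) cylinder(h = 15, r = 24);
}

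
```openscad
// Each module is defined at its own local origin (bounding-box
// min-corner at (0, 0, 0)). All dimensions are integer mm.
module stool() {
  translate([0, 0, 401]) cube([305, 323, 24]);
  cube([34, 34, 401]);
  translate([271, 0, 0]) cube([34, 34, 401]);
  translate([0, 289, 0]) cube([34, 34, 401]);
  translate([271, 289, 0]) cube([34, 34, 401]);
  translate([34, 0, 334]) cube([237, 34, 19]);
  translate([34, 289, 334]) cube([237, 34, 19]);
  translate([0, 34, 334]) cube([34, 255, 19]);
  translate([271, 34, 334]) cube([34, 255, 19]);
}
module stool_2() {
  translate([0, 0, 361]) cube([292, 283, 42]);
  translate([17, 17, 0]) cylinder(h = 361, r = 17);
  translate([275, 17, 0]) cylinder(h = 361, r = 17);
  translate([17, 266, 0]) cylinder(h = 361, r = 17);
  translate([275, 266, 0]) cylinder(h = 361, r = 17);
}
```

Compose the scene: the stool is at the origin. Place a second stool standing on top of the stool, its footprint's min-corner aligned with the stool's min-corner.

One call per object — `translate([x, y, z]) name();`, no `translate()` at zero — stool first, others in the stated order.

stool();
translate([0, 0, 425]) stool_2();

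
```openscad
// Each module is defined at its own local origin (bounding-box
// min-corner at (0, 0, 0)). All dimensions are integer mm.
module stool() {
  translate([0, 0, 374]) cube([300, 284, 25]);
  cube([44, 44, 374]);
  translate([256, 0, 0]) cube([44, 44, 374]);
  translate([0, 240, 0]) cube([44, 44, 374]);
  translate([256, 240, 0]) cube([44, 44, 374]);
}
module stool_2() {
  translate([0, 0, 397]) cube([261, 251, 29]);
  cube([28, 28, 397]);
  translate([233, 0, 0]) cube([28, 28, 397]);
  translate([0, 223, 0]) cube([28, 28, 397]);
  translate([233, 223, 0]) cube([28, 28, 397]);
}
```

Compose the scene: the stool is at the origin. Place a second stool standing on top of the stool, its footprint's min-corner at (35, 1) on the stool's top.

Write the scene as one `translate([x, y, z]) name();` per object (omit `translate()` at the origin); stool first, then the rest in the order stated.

stool();
translate([35, 1, 399]) stool_2();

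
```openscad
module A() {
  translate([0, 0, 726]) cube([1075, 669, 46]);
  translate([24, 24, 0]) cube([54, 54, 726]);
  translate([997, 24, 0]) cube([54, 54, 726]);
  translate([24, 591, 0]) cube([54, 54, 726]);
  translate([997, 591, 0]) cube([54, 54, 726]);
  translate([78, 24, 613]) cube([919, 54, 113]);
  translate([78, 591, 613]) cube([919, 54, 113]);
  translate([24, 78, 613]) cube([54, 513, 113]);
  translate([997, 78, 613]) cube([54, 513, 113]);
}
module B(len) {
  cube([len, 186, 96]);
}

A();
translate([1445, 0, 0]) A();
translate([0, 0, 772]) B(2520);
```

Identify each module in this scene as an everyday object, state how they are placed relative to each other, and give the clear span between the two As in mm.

A is a table. B is a beam. A beam spans the tops of two tables. The clear span between the two tables is 370 mm.

Second table starts at x = 1445; first ends at x = 1075; clear span = 1445 − 1075 = 370 mm.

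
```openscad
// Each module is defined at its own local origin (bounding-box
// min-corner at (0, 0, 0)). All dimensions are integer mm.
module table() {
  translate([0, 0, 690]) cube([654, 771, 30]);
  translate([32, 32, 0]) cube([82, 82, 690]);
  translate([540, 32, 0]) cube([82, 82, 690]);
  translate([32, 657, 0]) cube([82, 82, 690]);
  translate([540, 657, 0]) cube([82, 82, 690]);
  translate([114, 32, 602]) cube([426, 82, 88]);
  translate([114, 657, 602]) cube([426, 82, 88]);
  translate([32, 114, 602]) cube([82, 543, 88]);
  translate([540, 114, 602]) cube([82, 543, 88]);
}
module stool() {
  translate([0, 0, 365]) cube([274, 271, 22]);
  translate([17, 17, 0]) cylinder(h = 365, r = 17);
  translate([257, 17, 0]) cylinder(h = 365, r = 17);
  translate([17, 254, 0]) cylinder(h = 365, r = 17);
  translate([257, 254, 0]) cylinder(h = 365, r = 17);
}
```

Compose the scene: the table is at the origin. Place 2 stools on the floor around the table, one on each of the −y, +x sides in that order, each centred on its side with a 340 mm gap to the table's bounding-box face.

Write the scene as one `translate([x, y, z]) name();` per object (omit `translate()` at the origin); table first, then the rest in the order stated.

table();
translate([190, -611, 0]) stool();
translate([994, 250, 0]) stool();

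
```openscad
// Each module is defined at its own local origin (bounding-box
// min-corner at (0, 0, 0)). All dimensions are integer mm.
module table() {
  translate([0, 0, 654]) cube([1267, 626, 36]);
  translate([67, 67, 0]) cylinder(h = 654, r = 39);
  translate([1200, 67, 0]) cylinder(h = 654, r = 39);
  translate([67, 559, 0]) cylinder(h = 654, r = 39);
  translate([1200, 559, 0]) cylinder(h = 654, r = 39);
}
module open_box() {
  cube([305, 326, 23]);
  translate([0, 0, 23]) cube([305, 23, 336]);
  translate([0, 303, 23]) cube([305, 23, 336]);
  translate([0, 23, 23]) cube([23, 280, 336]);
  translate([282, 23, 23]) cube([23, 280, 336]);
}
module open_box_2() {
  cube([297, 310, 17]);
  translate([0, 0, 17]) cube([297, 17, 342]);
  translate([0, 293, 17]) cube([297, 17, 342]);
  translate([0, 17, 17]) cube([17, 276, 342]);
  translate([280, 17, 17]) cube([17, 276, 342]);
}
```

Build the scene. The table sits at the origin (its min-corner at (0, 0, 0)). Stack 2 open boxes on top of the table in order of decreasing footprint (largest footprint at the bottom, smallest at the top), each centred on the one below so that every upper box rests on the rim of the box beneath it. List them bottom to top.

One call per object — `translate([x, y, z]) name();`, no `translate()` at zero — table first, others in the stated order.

table();
translate([481, 150, 690]) open_box();
translate([485, 158, 1049]) open_box_2();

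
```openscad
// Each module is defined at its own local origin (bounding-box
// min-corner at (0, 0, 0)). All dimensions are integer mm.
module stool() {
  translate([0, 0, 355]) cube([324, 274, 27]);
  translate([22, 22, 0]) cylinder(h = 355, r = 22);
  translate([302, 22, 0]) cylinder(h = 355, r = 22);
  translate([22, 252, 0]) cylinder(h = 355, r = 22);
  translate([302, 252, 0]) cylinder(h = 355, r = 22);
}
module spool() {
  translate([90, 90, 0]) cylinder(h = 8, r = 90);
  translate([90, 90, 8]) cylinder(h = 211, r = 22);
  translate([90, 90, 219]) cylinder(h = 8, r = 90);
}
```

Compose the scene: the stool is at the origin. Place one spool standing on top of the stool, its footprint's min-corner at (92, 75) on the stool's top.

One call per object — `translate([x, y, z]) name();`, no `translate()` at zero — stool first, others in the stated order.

stool();
translate([92, 75, 382]) spool();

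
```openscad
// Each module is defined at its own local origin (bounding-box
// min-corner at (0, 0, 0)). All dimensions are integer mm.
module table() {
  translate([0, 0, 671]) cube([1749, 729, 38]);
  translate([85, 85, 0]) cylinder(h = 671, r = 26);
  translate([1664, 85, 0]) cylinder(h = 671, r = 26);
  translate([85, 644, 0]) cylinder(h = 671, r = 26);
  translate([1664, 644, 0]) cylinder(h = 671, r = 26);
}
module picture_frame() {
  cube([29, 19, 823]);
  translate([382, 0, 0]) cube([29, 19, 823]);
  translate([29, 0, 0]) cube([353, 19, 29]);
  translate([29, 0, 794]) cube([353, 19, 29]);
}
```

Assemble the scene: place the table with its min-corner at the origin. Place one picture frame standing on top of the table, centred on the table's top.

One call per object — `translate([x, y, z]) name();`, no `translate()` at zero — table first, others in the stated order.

table();
translate([669, 355, 709]) picture_frame();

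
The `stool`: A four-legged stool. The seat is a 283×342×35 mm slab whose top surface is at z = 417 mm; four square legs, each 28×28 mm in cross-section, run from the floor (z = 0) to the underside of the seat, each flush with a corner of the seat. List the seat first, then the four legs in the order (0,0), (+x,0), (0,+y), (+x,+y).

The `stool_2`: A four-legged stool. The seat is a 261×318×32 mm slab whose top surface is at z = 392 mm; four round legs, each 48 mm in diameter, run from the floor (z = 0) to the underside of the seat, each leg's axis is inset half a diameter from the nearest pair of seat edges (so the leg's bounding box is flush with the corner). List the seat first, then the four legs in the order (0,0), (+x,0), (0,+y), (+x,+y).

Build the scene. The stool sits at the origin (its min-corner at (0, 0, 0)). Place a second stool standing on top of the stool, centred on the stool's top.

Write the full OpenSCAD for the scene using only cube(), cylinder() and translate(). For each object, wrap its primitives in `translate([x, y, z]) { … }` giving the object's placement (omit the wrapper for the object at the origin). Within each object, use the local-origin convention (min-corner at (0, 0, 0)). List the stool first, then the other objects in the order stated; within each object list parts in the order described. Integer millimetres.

translate([0, 0, 382]) cube([283, 342, 35]);
cube([28, 28, 382]);
translate([255, 0, 0]) cube([28, 28, 382]);
translate([0, 314, 0]) cube([28, 28, 382]);
translate([255, 314, 0]) cube([28, 28, 382]);
translate([11, 12, 417]) {
  translate([0, 0, 360]) cube([261, 318, 32]);
  translate([24, 24, 0]) cylinder(h = 360, r = 24);
  translate([237, 24, 0]) cylinder(h = 360, r = 24);
  translate([24, 294, 0]) cylinder(h = 360, r = 24);
  translate([237, 294, 0]) cylinder(h = 360, r = 24);
}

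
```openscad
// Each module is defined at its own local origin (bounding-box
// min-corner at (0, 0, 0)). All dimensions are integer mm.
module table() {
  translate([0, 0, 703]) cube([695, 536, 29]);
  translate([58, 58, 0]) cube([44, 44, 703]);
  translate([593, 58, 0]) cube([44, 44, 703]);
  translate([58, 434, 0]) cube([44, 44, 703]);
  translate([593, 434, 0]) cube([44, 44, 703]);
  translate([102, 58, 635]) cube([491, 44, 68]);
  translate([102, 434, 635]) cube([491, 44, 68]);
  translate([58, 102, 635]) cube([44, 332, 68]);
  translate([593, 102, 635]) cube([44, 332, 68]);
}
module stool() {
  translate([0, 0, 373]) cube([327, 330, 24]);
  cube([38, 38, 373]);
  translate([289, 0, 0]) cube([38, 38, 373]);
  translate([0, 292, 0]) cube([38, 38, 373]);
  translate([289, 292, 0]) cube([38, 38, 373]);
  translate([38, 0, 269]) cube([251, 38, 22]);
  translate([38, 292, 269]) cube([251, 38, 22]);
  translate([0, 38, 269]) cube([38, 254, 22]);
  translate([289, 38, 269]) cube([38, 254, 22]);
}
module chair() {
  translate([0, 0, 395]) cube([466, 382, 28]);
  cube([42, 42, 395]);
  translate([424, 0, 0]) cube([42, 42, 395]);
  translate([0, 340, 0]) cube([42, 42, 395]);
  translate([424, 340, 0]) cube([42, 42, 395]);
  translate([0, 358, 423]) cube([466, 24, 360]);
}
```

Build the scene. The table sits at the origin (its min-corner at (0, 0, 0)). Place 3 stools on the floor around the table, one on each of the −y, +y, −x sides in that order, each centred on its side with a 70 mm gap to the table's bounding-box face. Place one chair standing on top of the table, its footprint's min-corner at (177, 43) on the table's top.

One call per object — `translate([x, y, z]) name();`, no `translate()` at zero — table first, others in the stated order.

table();
translate([184, -400, 0]) stool();
translate([184, 606, 0]) stool();
translate([-397, 103, 0]) stool();
translate([177, 43, 732]) chair();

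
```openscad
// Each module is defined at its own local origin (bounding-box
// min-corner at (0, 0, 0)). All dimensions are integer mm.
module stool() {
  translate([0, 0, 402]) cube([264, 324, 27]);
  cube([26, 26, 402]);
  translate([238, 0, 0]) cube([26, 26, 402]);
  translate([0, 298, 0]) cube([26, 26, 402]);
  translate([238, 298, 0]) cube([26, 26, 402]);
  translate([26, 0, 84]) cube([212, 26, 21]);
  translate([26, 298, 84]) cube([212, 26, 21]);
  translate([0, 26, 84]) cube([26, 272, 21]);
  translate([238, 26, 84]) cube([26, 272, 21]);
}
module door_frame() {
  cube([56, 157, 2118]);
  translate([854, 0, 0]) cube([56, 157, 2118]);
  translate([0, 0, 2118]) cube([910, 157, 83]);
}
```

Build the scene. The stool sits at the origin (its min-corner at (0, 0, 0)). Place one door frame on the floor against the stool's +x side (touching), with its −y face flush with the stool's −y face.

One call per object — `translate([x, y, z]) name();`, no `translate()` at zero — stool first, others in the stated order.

stool();
translate([264, 0, 0]) door_frame();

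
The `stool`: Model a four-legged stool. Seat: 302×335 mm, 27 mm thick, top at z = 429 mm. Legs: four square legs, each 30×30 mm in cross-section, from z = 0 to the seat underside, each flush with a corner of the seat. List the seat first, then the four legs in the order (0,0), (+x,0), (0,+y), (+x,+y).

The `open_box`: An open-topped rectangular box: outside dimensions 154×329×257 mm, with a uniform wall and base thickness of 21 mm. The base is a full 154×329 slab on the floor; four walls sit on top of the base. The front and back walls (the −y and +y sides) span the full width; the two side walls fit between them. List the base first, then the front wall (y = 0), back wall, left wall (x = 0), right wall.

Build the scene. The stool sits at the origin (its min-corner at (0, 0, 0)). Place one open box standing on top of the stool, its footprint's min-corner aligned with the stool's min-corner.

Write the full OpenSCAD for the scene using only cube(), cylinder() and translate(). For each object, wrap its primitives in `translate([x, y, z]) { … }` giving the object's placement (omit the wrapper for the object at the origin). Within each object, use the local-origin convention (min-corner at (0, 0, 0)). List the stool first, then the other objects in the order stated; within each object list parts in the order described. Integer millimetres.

translate([0, 0, 402]) cube([302, 335, 27]);
cube([30, 30, 402]);
translate([272, 0, 0]) cube([30, 30, 402]);
translate([0, 305, 0]) cube([30, 30, 402]);
translate([272, 305, 0]) cube([30, 30, 402]);
translate([0, 0, 429]) {
  cube([154, 329, 21]);
  translate([0, 0, 21]) cube([154, 21, 236]);
  translate([0, 308, 21]) cube([154, 21, 236]);
  translate([0, 21, 21]) cube([21, 287, 236]);
  translate([133, 21, 21]) cube([21, 287, 236]);
}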